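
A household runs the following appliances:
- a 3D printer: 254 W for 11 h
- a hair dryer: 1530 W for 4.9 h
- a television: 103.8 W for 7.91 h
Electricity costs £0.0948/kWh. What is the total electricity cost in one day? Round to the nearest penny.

£1.05

3D printer: 254 W × 11 h = 2,794 Wh = 2.794 kWh
hair dryer: 1530 W × 4.9 h = 7,497 Wh = 7.497 kWh
television: 103.8 W × 7.91 h = 821 Wh = 0.8211 kWh
Total energy = 2.794 + 7.497 + 0.8211 = 11.11 kWh
Cost = 11.11 kWh × £0.0948 = £1.05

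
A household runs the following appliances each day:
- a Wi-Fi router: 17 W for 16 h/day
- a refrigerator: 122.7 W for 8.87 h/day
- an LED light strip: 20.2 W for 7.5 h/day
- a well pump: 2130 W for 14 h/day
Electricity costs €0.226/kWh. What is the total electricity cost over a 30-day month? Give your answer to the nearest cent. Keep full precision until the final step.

€212.43

Wi-Fi router: 17 W × 16 h × 30 d = 8,160 Wh = 8.16 kWh
refrigerator: 122.7 W × 8.87 h × 30 d = 32,650 Wh = 32.65 kWh
LED light strip: 20.2 W × 7.5 h × 30 d = 4,545 Wh = 4.545 kWh
well pump: 2130 W × 14 h × 30 d = 894,600 Wh = 894.6 kWh
Total energy = 8.16 + 32.65 + 4.545 + 894.6 = 940 kWh
Cost = 940 kWh × €0.226 = €212.43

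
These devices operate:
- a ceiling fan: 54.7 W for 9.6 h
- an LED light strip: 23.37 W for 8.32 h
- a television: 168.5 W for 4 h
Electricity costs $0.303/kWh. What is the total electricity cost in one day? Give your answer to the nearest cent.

ceiling fan: 54.7 W × 9.6 h = 525 Wh = 0.5251 kWh
LED light strip: 23.37 W × 8.32 h = 194 Wh = 0.1944 kWh
television: 168.5 W × 4 h = 674 Wh = 0.674 kWh
Total energy = 0.5251 + 0.1944 + 0.674 = 1.394 kWh
Cost = 1.394 kWh × $0.303 = $0.42

$0.42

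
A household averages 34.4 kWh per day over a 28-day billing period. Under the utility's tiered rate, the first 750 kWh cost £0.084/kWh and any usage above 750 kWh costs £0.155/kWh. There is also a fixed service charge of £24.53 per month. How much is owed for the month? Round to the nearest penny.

Usage = 34.4 kWh/day × 28 days = 963.2 kWh
First 750 kWh × £0.084 = £63.00
Remaining 213.2 kWh × £0.155 = £33.05
Energy charge = £96.05; + service £24.53 = £120.58

£120.58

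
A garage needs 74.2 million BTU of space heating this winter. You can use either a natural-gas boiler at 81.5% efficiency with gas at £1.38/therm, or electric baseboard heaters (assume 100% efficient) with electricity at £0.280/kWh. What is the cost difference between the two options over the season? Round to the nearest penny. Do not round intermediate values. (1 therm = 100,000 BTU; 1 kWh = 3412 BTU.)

£4832.70

Heat load = 74.2 × 10⁶ BTU = 74,200,000 BTU
Gas: input = 74,200,000 / 0.815 = 91,042,945 BTU = 910.4 therm → 910.4 × £1.38 = £1,256.39
Electric: 74,200,000 BTU / 3412 = 21,750 kWh → × £0.280 = £6,089.10
Difference = |£1,256.39 − £6,089.10| = £4,832.70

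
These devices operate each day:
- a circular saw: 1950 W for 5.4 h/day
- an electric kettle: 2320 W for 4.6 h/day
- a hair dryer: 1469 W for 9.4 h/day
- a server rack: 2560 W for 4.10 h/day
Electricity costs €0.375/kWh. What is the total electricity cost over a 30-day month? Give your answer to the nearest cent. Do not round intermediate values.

circular saw: 1950 W × 5.4 h × 30 d = 315,900 Wh = 315.9 kWh
electric kettle: 2320 W × 4.6 h × 30 d = 320,160 Wh = 320.2 kWh
hair dryer: 1469 W × 9.4 h × 30 d = 414,258 Wh = 414.3 kWh
server rack: 2560 W × 4.10 h × 30 d = 314,880 Wh = 314.9 kWh
Total energy = 315.9 + 320.2 + 414.3 + 314.9 = 1,365 kWh
Cost = 1,365 kWh × €0.375 = €511.95

€511.95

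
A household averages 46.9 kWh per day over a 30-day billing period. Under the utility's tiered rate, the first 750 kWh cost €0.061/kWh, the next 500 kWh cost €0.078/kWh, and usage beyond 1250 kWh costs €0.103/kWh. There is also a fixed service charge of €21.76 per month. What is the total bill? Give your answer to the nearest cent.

€122.68

Usage = 46.9 kWh/day × 30 days = 1407 kWh
First 750 kWh × €0.061 = €45.75
Next 500 kWh × €0.078 = €39.00
Remaining 157 kWh × €0.103 = €16.17
Energy charge = €100.92; + service €21.76 = €122.68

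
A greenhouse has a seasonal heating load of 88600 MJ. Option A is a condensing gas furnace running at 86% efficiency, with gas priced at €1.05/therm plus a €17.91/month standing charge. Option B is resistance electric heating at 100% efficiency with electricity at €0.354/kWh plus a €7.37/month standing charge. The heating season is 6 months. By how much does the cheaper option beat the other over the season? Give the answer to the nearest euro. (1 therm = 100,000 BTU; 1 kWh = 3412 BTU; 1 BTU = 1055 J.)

€7625

Heat load = 88600 MJ = 88,600,000,000 J / 1055 = 83,981,043 BTU
Gas: input = 83,981,043 / 0.86 = 97,652,375 BTU = 976.5 therm → 976.5 × €1.05 = €1,025.35; + 6 × €17.91 standing = €1,132.81
Electric: 83,981,043 BTU / 3412 = 24,610 kWh → × €0.354 = €8,713.16; + 6 × €7.37 standing = €8,757.38
Difference = |€1,132.81 − €8,757.38| = €7,624.57 ≈ €7625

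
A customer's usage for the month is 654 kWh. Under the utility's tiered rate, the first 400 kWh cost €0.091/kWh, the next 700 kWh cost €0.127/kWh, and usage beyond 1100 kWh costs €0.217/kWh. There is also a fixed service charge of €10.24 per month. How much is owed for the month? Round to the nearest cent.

€78.90

First 400 kWh × €0.091 = €36.40
Next 254 kWh × €0.127 = €32.26
Remaining tier: 0 kWh (not reached)
Energy charge = €68.66; + service €10.24 = €78.90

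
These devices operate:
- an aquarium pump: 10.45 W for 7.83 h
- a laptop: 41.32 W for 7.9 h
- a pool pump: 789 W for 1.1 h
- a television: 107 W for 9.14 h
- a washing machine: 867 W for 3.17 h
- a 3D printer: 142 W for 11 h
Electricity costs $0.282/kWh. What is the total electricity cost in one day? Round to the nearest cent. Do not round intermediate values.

$1.85

aquarium pump: 10.45 W × 7.83 h = 82 Wh = 0.08182 kWh
laptop: 41.32 W × 7.9 h = 326 Wh = 0.3264 kWh
pool pump: 789 W × 1.1 h = 868 Wh = 0.8679 kWh
television: 107 W × 9.14 h = 978 Wh = 0.978 kWh
washing machine: 867 W × 3.17 h = 2,748 Wh = 2.748 kWh
3D printer: 142 W × 11 h = 1,562 Wh = 1.562 kWh
Total energy = 0.08182 + 0.3264 + 0.8679 + 0.978 + 2.748 + 1.562 = 6.565 kWh
Cost = 6.565 kWh × $0.282 = $1.85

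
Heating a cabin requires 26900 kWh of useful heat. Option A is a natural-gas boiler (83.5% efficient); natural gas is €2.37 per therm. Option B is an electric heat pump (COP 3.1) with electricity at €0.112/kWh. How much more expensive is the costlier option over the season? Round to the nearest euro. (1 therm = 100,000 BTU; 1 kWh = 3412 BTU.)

€1633

Heat load = 26900 kWh × 3412 = 91,782,800 BTU
Gas: input = 91,782,800 / 0.835 = 109,919,521 BTU = 1,099 therm → 1,099 × €2.37 = €2,605.09
Heat pump: 91,782,800 BTU / 3412 = 26,900 kWh heat; / 3.1 = 8,677 kWh in → × €0.112 = €971.87
Difference = |€2,605.09 − €971.87| = €1,633.22 ≈ €1633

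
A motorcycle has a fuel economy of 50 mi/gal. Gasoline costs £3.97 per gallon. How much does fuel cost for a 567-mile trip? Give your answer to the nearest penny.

Fuel = 567 mi / 50 mpg = 11.34 gal
Cost = 11.34 gal × £3.97/gal = £45.02

£45.02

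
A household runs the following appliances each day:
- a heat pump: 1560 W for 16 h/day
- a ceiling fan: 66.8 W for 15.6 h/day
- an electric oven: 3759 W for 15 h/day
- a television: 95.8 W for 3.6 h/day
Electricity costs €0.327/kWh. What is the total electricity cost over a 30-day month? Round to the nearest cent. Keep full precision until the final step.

heat pump: 1560 W × 16 h × 30 d = 748,800 Wh = 748.8 kWh
ceiling fan: 66.8 W × 15.6 h × 30 d = 31,262 Wh = 31.26 kWh
electric oven: 3759 W × 15 h × 30 d = 1,691,550 Wh = 1,692 kWh
television: 95.8 W × 3.6 h × 30 d = 10,346 Wh = 10.35 kWh
Total energy = 748.8 + 31.26 + 1,692 + 10.35 = 2,482 kWh
Cost = 2,482 kWh × €0.327 = €811.60

€811.60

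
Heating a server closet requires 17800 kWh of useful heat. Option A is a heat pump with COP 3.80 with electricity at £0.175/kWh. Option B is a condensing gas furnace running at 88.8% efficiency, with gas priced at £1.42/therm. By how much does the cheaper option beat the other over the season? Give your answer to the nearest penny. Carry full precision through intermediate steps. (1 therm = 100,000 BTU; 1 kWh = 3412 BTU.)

£151.45

Heat load = 17800 kWh × 3412 = 60,733,600 BTU
Gas: input = 60,733,600 / 0.888 = 68,393,694 BTU = 683.9 therm → 683.9 × £1.42 = £971.19
Heat pump: 60,733,600 BTU / 3412 = 17,800 kWh heat; / 3.80 = 4,684 kWh in → × £0.175 = £819.74
Difference = |£971.19 − £819.74| = £151.45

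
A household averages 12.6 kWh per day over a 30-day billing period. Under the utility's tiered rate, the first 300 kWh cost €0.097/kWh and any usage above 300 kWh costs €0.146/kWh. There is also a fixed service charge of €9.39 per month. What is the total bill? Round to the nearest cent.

€49.88

Usage = 12.6 kWh/day × 30 days = 378 kWh
First 300 kWh × €0.097 = €29.10
Remaining 78 kWh × €0.146 = €11.39
Energy charge = €40.49; + service €9.39 = €49.88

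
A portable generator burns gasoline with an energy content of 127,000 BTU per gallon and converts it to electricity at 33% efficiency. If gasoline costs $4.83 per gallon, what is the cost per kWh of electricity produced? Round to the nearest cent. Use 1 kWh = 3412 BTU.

$0.39

Electrical output per gallon = 127,000 BTU × 0.33 / 3412 BTU/kWh = 12.28 kWh
Cost per kWh = $4.83 / 12.28 kWh = $0.393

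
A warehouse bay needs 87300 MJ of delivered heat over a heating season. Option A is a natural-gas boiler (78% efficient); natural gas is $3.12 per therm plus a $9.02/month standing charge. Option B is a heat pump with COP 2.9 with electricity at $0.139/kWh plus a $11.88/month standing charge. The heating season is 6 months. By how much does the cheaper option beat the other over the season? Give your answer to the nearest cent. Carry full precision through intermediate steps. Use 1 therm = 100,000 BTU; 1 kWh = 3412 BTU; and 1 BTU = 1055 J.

Heat load = 87300 MJ = 87,300,000,000 J / 1055 = 82,748,815 BTU
Gas: input = 82,748,815 / 0.78 = 106,088,225 BTU = 1,061 therm → 1,061 × $3.12 = $3,309.95; + 6 × $9.02 standing = $3,364.07
Heat pump: 82,748,815 BTU / 3412 = 24,250 kWh heat; / 2.9 = 8,363 kWh in → × $0.139 = $1,162.44; + 6 × $11.88 standing = $1,233.72
Difference = |$3,364.07 − $1,233.72| = $2,130.36

$2130.36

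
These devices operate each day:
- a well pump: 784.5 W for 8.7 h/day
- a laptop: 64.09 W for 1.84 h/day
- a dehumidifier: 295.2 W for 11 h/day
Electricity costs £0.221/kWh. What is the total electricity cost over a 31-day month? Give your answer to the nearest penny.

£69.81

well pump: 784.5 W × 8.7 h × 31 d = 211,580 Wh = 211.6 kWh
laptop: 64.09 W × 1.84 h × 31 d = 3,656 Wh = 3.656 kWh
dehumidifier: 295.2 W × 11 h × 31 d = 100,663 Wh = 100.7 kWh
Total energy = 211.6 + 3.656 + 100.7 = 315.9 kWh
Cost = 315.9 kWh × £0.221 = £69.81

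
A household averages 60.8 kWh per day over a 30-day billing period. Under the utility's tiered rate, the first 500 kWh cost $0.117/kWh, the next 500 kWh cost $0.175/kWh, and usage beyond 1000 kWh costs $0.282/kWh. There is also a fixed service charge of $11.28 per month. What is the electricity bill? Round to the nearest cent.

Usage = 60.8 kWh/day × 30 days = 1824 kWh
First 500 kWh × $0.117 = $58.50
Next 500 kWh × $0.175 = $87.50
Remaining 824 kWh × $0.282 = $232.37
Energy charge = $378.37; + service $11.28 = $389.65

$389.65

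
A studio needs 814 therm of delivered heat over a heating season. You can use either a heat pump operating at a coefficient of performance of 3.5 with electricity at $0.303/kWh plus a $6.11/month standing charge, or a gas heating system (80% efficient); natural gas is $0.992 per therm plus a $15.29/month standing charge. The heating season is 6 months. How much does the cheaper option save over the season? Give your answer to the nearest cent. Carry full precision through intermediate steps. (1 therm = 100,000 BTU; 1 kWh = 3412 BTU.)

Heat load = 814 therm × 100,000 = 81,400,000 BTU
Gas: input = 81,400,000 / 0.80 = 101,750,000 BTU = 1,018 therm → 1,018 × $0.992 = $1,009.36; + 6 × $15.29 standing = $1,101.10
Heat pump: 81,400,000 BTU / 3412 = 23,860 kWh heat; / 3.5 = 6,816 kWh in → × $0.303 = $2,065.33; + 6 × $6.11 standing = $2,101.99
Difference = |$1,101.10 − $2,101.99| = $1,000.89

$1000.89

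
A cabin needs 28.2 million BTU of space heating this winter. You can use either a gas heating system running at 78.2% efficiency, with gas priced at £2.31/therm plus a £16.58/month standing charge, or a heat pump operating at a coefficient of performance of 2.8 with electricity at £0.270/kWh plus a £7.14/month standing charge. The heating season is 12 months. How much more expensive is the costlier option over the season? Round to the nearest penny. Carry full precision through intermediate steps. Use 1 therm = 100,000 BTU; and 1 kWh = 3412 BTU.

Heat load = 28.2 × 10⁶ BTU = 28,200,000 BTU
Gas: input = 28,200,000 / 0.782 = 36,061,381 BTU = 360.6 therm → 360.6 × £2.31 = £833.02; + 12 × £16.58 standing = £1,031.98
Heat pump: 28,200,000 BTU / 3412 = 8,265 kWh heat; / 2.8 = 2,952 kWh in → × £0.270 = £796.98; + 12 × £7.14 standing = £882.66
Difference = |£1,031.98 − £882.66| = £149.32

£149.32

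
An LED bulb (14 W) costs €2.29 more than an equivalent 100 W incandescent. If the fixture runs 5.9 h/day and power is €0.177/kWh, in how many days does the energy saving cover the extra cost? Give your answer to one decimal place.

25.5 days

Power saved = 100 − 14 = 86 W
Daily energy saved = 86 W × 5.9 h = 507.4 Wh = 0.5074 kWh
Daily savings = 0.5074 × €0.177 = €0.0898
Payback = €2.29 / €0.0898 per day = 25.5 days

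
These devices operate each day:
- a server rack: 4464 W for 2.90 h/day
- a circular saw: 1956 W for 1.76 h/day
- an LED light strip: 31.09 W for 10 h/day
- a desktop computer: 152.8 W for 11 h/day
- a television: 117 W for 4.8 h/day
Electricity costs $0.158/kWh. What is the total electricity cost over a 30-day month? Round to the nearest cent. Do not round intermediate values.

$89.78

server rack: 4464 W × 2.90 h × 30 d = 388,368 Wh = 388.4 kWh
circular saw: 1956 W × 1.76 h × 30 d = 103,277 Wh = 103.3 kWh
LED light strip: 31.09 W × 10 h × 30 d = 9,327 Wh = 9.327 kWh
desktop computer: 152.8 W × 11 h × 30 d = 50,424 Wh = 50.42 kWh
television: 117 W × 4.8 h × 30 d = 16,848 Wh = 16.85 kWh
Total energy = 388.4 + 103.3 + 9.327 + 50.42 + 16.85 = 568.2 kWh
Cost = 568.2 kWh × $0.158 = $89.78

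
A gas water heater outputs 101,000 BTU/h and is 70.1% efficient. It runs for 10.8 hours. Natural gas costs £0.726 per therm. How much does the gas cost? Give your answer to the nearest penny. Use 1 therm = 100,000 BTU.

Heat delivered = 101,000 BTU/h × 10.8 h = 1,090,800 BTU
Gas input = 1,090,800 / 0.701 = 1,556,063 BTU
= 1,556,063 / 100,000 = 15.56 therm
Cost = 15.56 × £0.726/therm = £11.30

£11.30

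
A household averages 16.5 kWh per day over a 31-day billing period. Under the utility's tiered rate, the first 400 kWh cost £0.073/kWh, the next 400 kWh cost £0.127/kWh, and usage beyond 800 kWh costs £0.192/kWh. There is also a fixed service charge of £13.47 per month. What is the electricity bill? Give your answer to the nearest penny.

£56.83

Usage = 16.5 kWh/day × 31 days = 511.5 kWh
First 400 kWh × £0.073 = £29.20
Next 111.5 kWh × £0.127 = £14.16
Remaining tier: 0 kWh (not reached)
Energy charge = £43.36; + service £13.47 = £56.83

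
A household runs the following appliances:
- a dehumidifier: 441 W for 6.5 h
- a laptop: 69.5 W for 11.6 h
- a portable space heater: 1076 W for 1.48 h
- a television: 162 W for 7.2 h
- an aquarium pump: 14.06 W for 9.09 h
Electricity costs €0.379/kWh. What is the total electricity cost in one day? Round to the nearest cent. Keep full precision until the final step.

€2.49

dehumidifier: 441 W × 6.5 h = 2,866 Wh = 2.866 kWh
laptop: 69.5 W × 11.6 h = 806 Wh = 0.8062 kWh
portable space heater: 1076 W × 1.48 h = 1,592 Wh = 1.592 kWh
television: 162 W × 7.2 h = 1,166 Wh = 1.166 kWh
aquarium pump: 14.06 W × 9.09 h = 128 Wh = 0.1278 kWh
Total energy = 2.866 + 0.8062 + 1.592 + 1.166 + 0.1278 = 6.559 kWh
Cost = 6.559 kWh × €0.379 = €2.49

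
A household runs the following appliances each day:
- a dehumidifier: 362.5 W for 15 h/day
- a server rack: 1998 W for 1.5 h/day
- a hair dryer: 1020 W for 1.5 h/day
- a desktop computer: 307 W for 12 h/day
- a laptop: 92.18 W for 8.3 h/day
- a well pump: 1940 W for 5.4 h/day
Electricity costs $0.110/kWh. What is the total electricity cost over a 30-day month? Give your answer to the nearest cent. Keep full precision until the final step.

dehumidifier: 362.5 W × 15 h × 30 d = 163,125 Wh = 163.1 kWh
server rack: 1998 W × 1.5 h × 30 d = 89,910 Wh = 89.91 kWh
hair dryer: 1020 W × 1.5 h × 30 d = 45,900 Wh = 45.9 kWh
desktop computer: 307 W × 12 h × 30 d = 110,520 Wh = 110.5 kWh
laptop: 92.18 W × 8.3 h × 30 d = 22,953 Wh = 22.95 kWh
well pump: 1940 W × 5.4 h × 30 d = 314,280 Wh = 314.3 kWh
Total energy = 163.1 + 89.91 + 45.9 + 110.5 + 22.95 + 314.3 = 746.7 kWh
Cost = 746.7 kWh × $0.110 = $82.14

$82.14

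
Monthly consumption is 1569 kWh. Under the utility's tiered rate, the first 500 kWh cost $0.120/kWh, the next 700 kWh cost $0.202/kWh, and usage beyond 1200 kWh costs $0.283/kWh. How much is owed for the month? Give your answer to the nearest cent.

First 500 kWh × $0.120 = $60.00
Next 700 kWh × $0.202 = $141.40
Remaining 369 kWh × $0.283 = $104.43
Total = $305.83

$305.83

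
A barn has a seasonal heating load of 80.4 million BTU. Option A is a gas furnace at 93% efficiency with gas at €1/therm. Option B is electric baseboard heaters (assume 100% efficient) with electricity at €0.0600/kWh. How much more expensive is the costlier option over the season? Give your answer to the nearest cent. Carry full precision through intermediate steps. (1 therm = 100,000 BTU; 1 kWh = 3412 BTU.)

€549.32

Heat load = 80.4 × 10⁶ BTU = 80,400,000 BTU
Gas: input = 80,400,000 / 0.93 = 86,451,613 BTU = 864.5 therm → 864.5 × €1 = €864.52
Electric: 80,400,000 BTU / 3412 = 23,560 kWh → × €0.0600 = €1,413.83
Difference = |€864.52 − €1,413.83| = €549.32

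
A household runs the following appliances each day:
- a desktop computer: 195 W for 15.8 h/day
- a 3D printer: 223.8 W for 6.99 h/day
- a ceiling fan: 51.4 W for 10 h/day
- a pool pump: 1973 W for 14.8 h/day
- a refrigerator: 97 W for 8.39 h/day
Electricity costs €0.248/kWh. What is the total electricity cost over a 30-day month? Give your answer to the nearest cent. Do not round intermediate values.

€261.69

desktop computer: 195 W × 15.8 h × 30 d = 92,430 Wh = 92.43 kWh
3D printer: 223.8 W × 6.99 h × 30 d = 46,931 Wh = 46.93 kWh
ceiling fan: 51.4 W × 10 h × 30 d = 15,420 Wh = 15.42 kWh
pool pump: 1973 W × 14.8 h × 30 d = 876,012 Wh = 876 kWh
refrigerator: 97 W × 8.39 h × 30 d = 24,415 Wh = 24.41 kWh
Total energy = 92.43 + 46.93 + 15.42 + 876 + 24.41 = 1,055 kWh
Cost = 1,055 kWh × €0.248 = €261.69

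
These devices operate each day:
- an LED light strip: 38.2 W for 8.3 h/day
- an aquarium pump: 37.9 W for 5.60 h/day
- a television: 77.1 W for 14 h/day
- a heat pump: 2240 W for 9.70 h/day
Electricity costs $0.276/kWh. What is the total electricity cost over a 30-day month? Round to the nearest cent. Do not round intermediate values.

$193.23

LED light strip: 38.2 W × 8.3 h × 30 d = 9,512 Wh = 9.512 kWh
aquarium pump: 37.9 W × 5.60 h × 30 d = 6,367 Wh = 6.367 kWh
television: 77.1 W × 14 h × 30 d = 32,382 Wh = 32.38 kWh
heat pump: 2240 W × 9.70 h × 30 d = 651,840 Wh = 651.8 kWh
Total energy = 9.512 + 6.367 + 32.38 + 651.8 = 700.1 kWh
Cost = 700.1 kWh × $0.276 = $193.23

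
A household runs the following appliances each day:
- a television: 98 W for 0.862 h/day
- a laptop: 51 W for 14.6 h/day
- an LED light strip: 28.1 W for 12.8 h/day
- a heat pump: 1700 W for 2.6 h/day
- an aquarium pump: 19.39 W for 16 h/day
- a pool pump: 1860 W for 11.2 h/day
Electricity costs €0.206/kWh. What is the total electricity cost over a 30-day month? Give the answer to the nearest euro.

television: 98 W × 0.862 h × 30 d = 2,534 Wh = 2.534 kWh
laptop: 51 W × 14.6 h × 30 d = 22,338 Wh = 22.34 kWh
LED light strip: 28.1 W × 12.8 h × 30 d = 10,790 Wh = 10.79 kWh
heat pump: 1700 W × 2.6 h × 30 d = 132,600 Wh = 132.6 kWh
aquarium pump: 19.39 W × 16 h × 30 d = 9,307 Wh = 9.307 kWh
pool pump: 1860 W × 11.2 h × 30 d = 624,960 Wh = 625 kWh
Total energy = 2.534 + 22.34 + 10.79 + 132.6 + 9.307 + 625 = 802.5 kWh
Cost = 802.5 kWh × €0.206 = €165.32 ≈ €165

€165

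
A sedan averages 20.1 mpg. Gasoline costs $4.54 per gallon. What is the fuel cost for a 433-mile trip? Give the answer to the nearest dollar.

$98

Fuel = 433 mi / 20.1 mpg = 21.54 gal
Cost = 21.54 gal × $4.54/gal = $97.80 ≈ $98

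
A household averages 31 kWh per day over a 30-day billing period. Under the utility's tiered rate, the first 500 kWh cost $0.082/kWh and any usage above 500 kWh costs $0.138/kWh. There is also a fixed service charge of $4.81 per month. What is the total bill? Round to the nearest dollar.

$105

Usage = 31 kWh/day × 30 days = 930 kWh
First 500 kWh × $0.082 = $41.00
Remaining 430 kWh × $0.138 = $59.34
Energy charge = $100.34; + service $4.81 = $105.15 ≈ $105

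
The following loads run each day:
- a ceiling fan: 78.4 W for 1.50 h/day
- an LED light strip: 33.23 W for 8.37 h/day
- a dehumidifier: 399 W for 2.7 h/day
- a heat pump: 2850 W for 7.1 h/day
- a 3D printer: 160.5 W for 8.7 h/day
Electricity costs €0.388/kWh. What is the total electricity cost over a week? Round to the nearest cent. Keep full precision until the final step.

€62.75

ceiling fan: 78.4 W × 1.50 h × 7 d = 823 Wh = 0.8232 kWh
LED light strip: 33.23 W × 8.37 h × 7 d = 1,947 Wh = 1.947 kWh
dehumidifier: 399 W × 2.7 h × 7 d = 7,541 Wh = 7.541 kWh
heat pump: 2850 W × 7.1 h × 7 d = 141,645 Wh = 141.6 kWh
3D printer: 160.5 W × 8.7 h × 7 d = 9,774 Wh = 9.774 kWh
Total energy = 0.8232 + 1.947 + 7.541 + 141.6 + 9.774 = 161.7 kWh
Cost = 161.7 kWh × €0.388 = €62.75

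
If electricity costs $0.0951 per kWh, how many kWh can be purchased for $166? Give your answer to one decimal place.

1745.5 kWh

$166 / $0.0951 per kWh = 1,746 kWh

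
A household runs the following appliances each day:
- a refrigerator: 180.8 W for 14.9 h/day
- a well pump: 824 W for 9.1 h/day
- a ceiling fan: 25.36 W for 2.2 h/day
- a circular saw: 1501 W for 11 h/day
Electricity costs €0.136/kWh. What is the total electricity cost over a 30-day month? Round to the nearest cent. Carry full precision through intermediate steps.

refrigerator: 180.8 W × 14.9 h × 30 d = 80,818 Wh = 80.82 kWh
well pump: 824 W × 9.1 h × 30 d = 224,952 Wh = 225 kWh
ceiling fan: 25.36 W × 2.2 h × 30 d = 1,674 Wh = 1.674 kWh
circular saw: 1501 W × 11 h × 30 d = 495,330 Wh = 495.3 kWh
Total energy = 80.82 + 225 + 1.674 + 495.3 = 802.8 kWh
Cost = 802.8 kWh × €0.136 = €109.18

€109.18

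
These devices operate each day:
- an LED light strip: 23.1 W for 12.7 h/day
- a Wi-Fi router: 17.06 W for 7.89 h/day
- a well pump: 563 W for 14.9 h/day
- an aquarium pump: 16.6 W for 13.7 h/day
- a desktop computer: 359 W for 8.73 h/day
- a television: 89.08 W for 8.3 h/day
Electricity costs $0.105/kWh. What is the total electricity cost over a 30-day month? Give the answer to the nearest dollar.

LED light strip: 23.1 W × 12.7 h × 30 d = 8,801 Wh = 8.801 kWh
Wi-Fi router: 17.06 W × 7.89 h × 30 d = 4,038 Wh = 4.038 kWh
well pump: 563 W × 14.9 h × 30 d = 251,661 Wh = 251.7 kWh
aquarium pump: 16.6 W × 13.7 h × 30 d = 6,823 Wh = 6.823 kWh
desktop computer: 359 W × 8.73 h × 30 d = 94,022 Wh = 94.02 kWh
television: 89.08 W × 8.3 h × 30 d = 22,181 Wh = 22.18 kWh
Total energy = 8.801 + 4.038 + 251.7 + 6.823 + 94.02 + 22.18 = 387.5 kWh
Cost = 387.5 kWh × $0.105 = $40.69 ≈ $41

$41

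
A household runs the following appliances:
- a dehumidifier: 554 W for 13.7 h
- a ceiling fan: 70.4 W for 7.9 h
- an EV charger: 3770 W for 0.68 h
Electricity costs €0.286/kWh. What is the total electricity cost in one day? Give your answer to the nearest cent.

dehumidifier: 554 W × 13.7 h = 7,590 Wh = 7.59 kWh
ceiling fan: 70.4 W × 7.9 h = 556 Wh = 0.5562 kWh
EV charger: 3770 W × 0.68 h = 2,564 Wh = 2.564 kWh
Total energy = 7.59 + 0.5562 + 2.564 = 10.71 kWh
Cost = 10.71 kWh × €0.286 = €3.06

€3.06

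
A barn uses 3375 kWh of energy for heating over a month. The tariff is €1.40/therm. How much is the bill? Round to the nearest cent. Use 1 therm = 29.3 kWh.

€161.26

3375 kWh × (0.03413 therm/kWh) = 115.2 therm
Cost = 115.2 therm × €1.40/therm = €161.26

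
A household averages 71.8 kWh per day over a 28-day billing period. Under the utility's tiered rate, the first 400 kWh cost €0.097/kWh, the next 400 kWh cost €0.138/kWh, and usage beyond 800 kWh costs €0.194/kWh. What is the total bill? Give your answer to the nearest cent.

€328.82

Usage = 71.8 kWh/day × 28 days = 2010.4 kWh
First 400 kWh × €0.097 = €38.80
Next 400 kWh × €0.138 = €55.20
Remaining 1210.4 kWh × €0.194 = €234.82
Total = €328.82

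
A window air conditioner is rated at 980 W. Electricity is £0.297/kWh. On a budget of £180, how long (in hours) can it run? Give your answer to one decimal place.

618.4 h

Energy budget = £180 / £0.297 per kWh = 606.1 kWh = 606,061 Wh
Runtime = 606,061 Wh / 980 W = 618.4 h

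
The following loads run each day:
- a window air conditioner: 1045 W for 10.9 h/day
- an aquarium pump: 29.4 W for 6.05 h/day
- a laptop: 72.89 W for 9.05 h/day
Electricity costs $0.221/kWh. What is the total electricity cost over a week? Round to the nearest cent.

$18.92

window air conditioner: 1045 W × 10.9 h × 7 d = 79,734 Wh = 79.73 kWh
aquarium pump: 29.4 W × 6.05 h × 7 d = 1,245 Wh = 1.245 kWh
laptop: 72.89 W × 9.05 h × 7 d = 4,618 Wh = 4.618 kWh
Total energy = 79.73 + 1.245 + 4.618 = 85.6 kWh
Cost = 85.6 kWh × $0.221 = $18.92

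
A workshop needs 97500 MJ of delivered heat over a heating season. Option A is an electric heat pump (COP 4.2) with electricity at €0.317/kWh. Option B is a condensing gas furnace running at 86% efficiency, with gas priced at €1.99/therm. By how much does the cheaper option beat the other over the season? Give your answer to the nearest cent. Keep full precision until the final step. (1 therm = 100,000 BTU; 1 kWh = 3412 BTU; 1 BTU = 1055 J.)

€94.15

Heat load = 97500 MJ = 97,500,000,000 J / 1055 = 92,417,062 BTU
Gas: input = 92,417,062 / 0.86 = 107,461,700 BTU = 1,075 therm → 1,075 × €1.99 = €2,138.49
Heat pump: 92,417,062 BTU / 3412 = 27,090 kWh heat; / 4.2 = 6,449 kWh in → × €0.317 = €2,044.34
Difference = |€2,138.49 − €2,044.34| = €94.15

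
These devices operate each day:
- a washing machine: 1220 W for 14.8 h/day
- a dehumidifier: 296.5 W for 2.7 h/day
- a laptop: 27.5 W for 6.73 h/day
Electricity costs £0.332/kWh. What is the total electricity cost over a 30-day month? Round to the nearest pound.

£190

washing machine: 1220 W × 14.8 h × 30 d = 541,680 Wh = 541.7 kWh
dehumidifier: 296.5 W × 2.7 h × 30 d = 24,017 Wh = 24.02 kWh
laptop: 27.5 W × 6.73 h × 30 d = 5,552 Wh = 5.552 kWh
Total energy = 541.7 + 24.02 + 5.552 = 571.2 kWh
Cost = 571.2 kWh × £0.332 = £189.65 ≈ £190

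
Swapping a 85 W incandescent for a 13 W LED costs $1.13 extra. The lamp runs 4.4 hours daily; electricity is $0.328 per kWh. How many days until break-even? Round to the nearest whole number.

Power saved = 85 − 13 = 72 W
Daily energy saved = 72 W × 4.4 h = 316.8 Wh = 0.3168 kWh
Daily savings = 0.3168 × $0.328 = $0.1039
Payback = $1.13 / $0.1039 per day = 10.87 days

11 days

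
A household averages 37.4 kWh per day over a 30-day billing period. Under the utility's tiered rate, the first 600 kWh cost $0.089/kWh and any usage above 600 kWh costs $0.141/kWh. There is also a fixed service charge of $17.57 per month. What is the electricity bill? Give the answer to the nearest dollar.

Usage = 37.4 kWh/day × 30 days = 1122 kWh
First 600 kWh × $0.089 = $53.40
Remaining 522 kWh × $0.141 = $73.60
Energy charge = $127.00; + service $17.57 = $144.57 ≈ $145

$145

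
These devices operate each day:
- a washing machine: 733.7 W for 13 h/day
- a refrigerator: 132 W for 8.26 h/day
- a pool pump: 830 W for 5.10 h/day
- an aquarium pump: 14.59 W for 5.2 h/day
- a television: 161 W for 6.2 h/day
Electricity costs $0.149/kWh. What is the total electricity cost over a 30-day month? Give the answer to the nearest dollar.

$71

washing machine: 733.7 W × 13 h × 30 d = 286,143 Wh = 286.1 kWh
refrigerator: 132 W × 8.26 h × 30 d = 32,710 Wh = 32.71 kWh
pool pump: 830 W × 5.10 h × 30 d = 126,990 Wh = 127 kWh
aquarium pump: 14.59 W × 5.2 h × 30 d = 2,276 Wh = 2.276 kWh
television: 161 W × 6.2 h × 30 d = 29,946 Wh = 29.95 kWh
Total energy = 286.1 + 32.71 + 127 + 2.276 + 29.95 = 478.1 kWh
Cost = 478.1 kWh × $0.149 = $71.23 ≈ $71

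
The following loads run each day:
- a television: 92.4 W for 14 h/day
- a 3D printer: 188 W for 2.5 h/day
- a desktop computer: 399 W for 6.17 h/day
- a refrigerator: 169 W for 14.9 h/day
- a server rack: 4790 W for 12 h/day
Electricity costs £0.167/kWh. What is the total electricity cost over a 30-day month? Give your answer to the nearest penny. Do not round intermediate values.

£321.76

television: 92.4 W × 14 h × 30 d = 38,808 Wh = 38.81 kWh
3D printer: 188 W × 2.5 h × 30 d = 14,100 Wh = 14.1 kWh
desktop computer: 399 W × 6.17 h × 30 d = 73,855 Wh = 73.85 kWh
refrigerator: 169 W × 14.9 h × 30 d = 75,543 Wh = 75.54 kWh
server rack: 4790 W × 12 h × 30 d = 1,724,400 Wh = 1,724 kWh
Total energy = 38.81 + 14.1 + 73.85 + 75.54 + 1,724 = 1,927 kWh
Cost = 1,927 kWh × £0.167 = £321.76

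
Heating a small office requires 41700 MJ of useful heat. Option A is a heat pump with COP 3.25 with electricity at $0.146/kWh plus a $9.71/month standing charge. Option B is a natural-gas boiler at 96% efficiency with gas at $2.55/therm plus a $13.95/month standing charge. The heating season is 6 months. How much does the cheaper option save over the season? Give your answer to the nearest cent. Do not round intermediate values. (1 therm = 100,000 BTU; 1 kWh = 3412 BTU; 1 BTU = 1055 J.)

$554.94

Heat load = 41700 MJ = 41,700,000,000 J / 1055 = 39,526,066 BTU
Gas: input = 39,526,066 / 0.960 = 41,172,986 BTU = 411.7 therm → 411.7 × $2.55 = $1,049.91; + 6 × $13.95 standing = $1,133.61
Heat pump: 39,526,066 BTU / 3412 = 11,580 kWh heat; / 3.25 = 3,564 kWh in → × $0.146 = $520.41; + 6 × $9.71 standing = $578.67
Difference = |$1,133.61 − $578.67| = $554.94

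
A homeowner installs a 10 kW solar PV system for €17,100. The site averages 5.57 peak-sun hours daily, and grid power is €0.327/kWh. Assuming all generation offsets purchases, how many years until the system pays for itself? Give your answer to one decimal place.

2.6 years

Daily generation = 10 kW × 5.57 h = 55.7 kWh
Annual generation = 55.7 × 365 = 20330 kWh
Annual savings = 20330 × €0.327 = €6,648.07
Payback = €17,100 / €6,648.07 = 2.57 years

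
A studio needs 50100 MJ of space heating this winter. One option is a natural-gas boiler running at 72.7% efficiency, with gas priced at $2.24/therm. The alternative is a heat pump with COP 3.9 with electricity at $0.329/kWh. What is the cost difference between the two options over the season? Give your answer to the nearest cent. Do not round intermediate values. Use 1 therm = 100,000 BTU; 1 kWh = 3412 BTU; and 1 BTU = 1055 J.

$289.08

Heat load = 50100 MJ = 50,100,000,000 J / 1055 = 47,488,152 BTU
Gas: input = 47,488,152 / 0.727 = 65,320,704 BTU = 653.2 therm → 653.2 × $2.24 = $1,463.18
Heat pump: 47,488,152 BTU / 3412 = 13,920 kWh heat; / 3.9 = 3,569 kWh in → × $0.329 = $1,174.11
Difference = |$1,463.18 − $1,174.11| = $289.08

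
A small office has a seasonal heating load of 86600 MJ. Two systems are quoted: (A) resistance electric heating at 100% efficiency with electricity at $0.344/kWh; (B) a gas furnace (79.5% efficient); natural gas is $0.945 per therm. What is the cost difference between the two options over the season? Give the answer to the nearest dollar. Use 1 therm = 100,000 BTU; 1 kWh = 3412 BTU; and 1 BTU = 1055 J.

Heat load = 86600 MJ = 86,600,000,000 J / 1055 = 82,085,308 BTU
Gas: input = 82,085,308 / 0.795 = 103,251,960 BTU = 1,033 therm → 1,033 × $0.945 = $975.73
Electric: 82,085,308 BTU / 3412 = 24,060 kWh → × $0.344 = $8,275.89
Difference = |$975.73 − $8,275.89| = $7,300.16 ≈ $7300

$7300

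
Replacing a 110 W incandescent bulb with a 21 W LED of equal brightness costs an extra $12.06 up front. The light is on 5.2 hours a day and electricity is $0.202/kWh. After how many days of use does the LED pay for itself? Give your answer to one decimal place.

Power saved = 110 − 21 = 89 W
Daily energy saved = 89 W × 5.2 h = 462.8 Wh = 0.4628 kWh
Daily savings = 0.4628 × $0.202 = $0.0935
Payback = $12.06 / $0.0935 per day = 129 days

129.0 days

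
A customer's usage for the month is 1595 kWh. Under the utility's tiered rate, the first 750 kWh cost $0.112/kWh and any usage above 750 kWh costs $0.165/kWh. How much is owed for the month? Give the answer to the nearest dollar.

First 750 kWh × $0.112 = $84.00
Remaining 845 kWh × $0.165 = $139.43
Total = $223.43 ≈ $223

$223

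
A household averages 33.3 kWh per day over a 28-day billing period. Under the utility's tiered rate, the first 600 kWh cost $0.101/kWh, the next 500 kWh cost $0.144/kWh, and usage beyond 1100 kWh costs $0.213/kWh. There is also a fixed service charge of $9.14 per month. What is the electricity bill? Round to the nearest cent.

Usage = 33.3 kWh/day × 28 days = 932.4 kWh
First 600 kWh × $0.101 = $60.60
Next 332.4 kWh × $0.144 = $47.87
Remaining tier: 0 kWh (not reached)
Energy charge = $108.47; + service $9.14 = $117.61

$117.61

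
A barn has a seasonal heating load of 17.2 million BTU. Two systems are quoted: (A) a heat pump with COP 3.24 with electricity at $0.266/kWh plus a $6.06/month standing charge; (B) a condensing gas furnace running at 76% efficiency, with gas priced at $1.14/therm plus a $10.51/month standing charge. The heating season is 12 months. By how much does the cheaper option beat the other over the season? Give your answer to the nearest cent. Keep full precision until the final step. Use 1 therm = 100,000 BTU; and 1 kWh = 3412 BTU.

$102.46

Heat load = 17.2 × 10⁶ BTU = 17,200,000 BTU
Gas: input = 17,200,000 / 0.76 = 22,631,579 BTU = 226.3 therm → 226.3 × $1.14 = $258.00; + 12 × $10.51 standing = $384.12
Heat pump: 17,200,000 BTU / 3412 = 5,041 kWh heat; / 3.24 = 1,556 kWh in → × $0.266 = $413.86; + 12 × $6.06 standing = $486.58
Difference = |$384.12 − $486.58| = $102.46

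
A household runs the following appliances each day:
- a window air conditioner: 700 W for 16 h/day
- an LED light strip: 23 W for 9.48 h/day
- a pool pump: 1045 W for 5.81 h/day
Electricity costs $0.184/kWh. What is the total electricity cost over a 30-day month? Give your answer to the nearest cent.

window air conditioner: 700 W × 16 h × 30 d = 336,000 Wh = 336 kWh
LED light strip: 23 W × 9.48 h × 30 d = 6,541 Wh = 6.541 kWh
pool pump: 1045 W × 5.81 h × 30 d = 182,144 Wh = 182.1 kWh
Total energy = 336 + 6.541 + 182.1 = 524.7 kWh
Cost = 524.7 kWh × $0.184 = $96.54

$96.54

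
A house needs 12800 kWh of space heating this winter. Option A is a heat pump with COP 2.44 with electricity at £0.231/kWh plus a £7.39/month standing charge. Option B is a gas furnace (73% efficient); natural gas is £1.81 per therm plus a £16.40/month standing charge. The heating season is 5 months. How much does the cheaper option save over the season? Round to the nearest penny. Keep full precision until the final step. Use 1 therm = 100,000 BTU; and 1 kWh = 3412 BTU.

Heat load = 12800 kWh × 3412 = 43,673,600 BTU
Gas: input = 43,673,600 / 0.73 = 59,826,849 BTU = 598.3 therm → 598.3 × £1.81 = £1,082.87; + 5 × £16.40 standing = £1,164.87
Heat pump: 43,673,600 BTU / 3412 = 12,800 kWh heat; / 2.44 = 5,246 kWh in → × £0.231 = £1,211.80; + 5 × £7.39 standing = £1,248.75
Difference = |£1,164.87 − £1,248.75| = £83.89

£83.89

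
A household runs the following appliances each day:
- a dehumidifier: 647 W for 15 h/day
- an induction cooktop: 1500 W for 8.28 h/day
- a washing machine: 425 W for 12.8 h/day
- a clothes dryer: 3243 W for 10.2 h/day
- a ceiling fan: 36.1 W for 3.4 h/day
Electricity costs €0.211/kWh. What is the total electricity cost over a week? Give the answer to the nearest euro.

dehumidifier: 647 W × 15 h × 7 d = 67,935 Wh = 67.94 kWh
induction cooktop: 1500 W × 8.28 h × 7 d = 86,940 Wh = 86.94 kWh
washing machine: 425 W × 12.8 h × 7 d = 38,080 Wh = 38.08 kWh
clothes dryer: 3243 W × 10.2 h × 7 d = 231,550 Wh = 231.6 kWh
ceiling fan: 36.1 W × 3.4 h × 7 d = 859 Wh = 0.8592 kWh
Total energy = 67.94 + 86.94 + 38.08 + 231.6 + 0.8592 = 425.4 kWh
Cost = 425.4 kWh × €0.211 = €89.75 ≈ €90

€90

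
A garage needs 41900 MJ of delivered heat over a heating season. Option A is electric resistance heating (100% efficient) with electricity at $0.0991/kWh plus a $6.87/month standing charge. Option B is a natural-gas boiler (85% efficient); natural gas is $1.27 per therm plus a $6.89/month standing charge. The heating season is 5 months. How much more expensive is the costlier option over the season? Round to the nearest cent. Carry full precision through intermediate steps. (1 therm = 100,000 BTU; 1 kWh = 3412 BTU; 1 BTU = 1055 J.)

$560.02

Heat load = 41900 MJ = 41,900,000,000 J / 1055 = 39,715,640 BTU
Gas: input = 39,715,640 / 0.85 = 46,724,282 BTU = 467.2 therm → 467.2 × $1.27 = $593.40; + 5 × $6.89 standing = $627.85
Electric: 39,715,640 BTU / 3412 = 11,640 kWh → × $0.0991 = $1,153.52; + 5 × $6.87 standing = $1,187.87
Difference = |$627.85 − $1,187.87| = $560.02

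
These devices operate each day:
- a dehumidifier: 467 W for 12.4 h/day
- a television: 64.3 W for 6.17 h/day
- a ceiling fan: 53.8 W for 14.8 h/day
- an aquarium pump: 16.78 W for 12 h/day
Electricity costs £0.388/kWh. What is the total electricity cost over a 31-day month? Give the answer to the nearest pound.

dehumidifier: 467 W × 12.4 h × 31 d = 179,515 Wh = 179.5 kWh
television: 64.3 W × 6.17 h × 31 d = 12,299 Wh = 12.3 kWh
ceiling fan: 53.8 W × 14.8 h × 31 d = 24,683 Wh = 24.68 kWh
aquarium pump: 16.78 W × 12 h × 31 d = 6,242 Wh = 6.242 kWh
Total energy = 179.5 + 12.3 + 24.68 + 6.242 = 222.7 kWh
Cost = 222.7 kWh × £0.388 = £86.42 ≈ £86

£86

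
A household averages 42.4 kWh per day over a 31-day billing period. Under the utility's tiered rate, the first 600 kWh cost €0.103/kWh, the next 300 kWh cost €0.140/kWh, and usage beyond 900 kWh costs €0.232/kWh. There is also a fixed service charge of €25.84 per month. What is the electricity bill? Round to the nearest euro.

€226

Usage = 42.4 kWh/day × 31 days = 1314.4 kWh
First 600 kWh × €0.103 = €61.80
Next 300 kWh × €0.140 = €42.00
Remaining 414.4 kWh × €0.232 = €96.14
Energy charge = €199.94; + service €25.84 = €225.78 ≈ €226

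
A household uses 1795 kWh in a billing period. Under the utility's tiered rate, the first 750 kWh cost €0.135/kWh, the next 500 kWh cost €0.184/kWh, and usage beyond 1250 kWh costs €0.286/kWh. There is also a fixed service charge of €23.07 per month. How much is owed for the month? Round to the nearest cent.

€372.19

First 750 kWh × €0.135 = €101.25
Next 500 kWh × €0.184 = €92.00
Remaining 545 kWh × €0.286 = €155.87
Energy charge = €349.12; + service €23.07 = €372.19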